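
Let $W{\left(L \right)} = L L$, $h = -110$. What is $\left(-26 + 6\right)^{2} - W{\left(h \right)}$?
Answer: $-11700$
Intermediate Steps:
$W{\left(L \right)} = L^{2}$
$\left(-26 + 6\right)^{2} - W{\left(h \right)} = \left(-26 + 6\right)^{2} - \left(-110\right)^{2} = \left(-20\right)^{2} - 12100 = 400 - 12100 = -11700$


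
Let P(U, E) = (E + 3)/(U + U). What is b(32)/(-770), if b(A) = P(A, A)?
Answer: -1/1408 ≈ -0.00071023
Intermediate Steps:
P(U, E) = (3 + E)/(2*U) (P(U, E) = (3 + E)/((2*U)) = (3 + E)*(1/(2*U)) = (3 + E)/(2*U))
b(A) = (3 + A)/(2*A)
b(32)/(-770) = ((1/2)*(3 + 32)/32)/(-770) = ((1/2)*(1/32)*35)*(-1/770) = (35/64)*(-1/770) = -1/1408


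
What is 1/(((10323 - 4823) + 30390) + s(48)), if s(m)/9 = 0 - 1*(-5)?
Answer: 1/35935 ≈ 2.7828e-5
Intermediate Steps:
s(m) = 45 (s(m) = 9*(0 - 1*(-5)) = 9*(0 + 5) = 9*5 = 45)
1/(((10323 - 4823) + 30390) + s(48)) = 1/(((10323 - 4823) + 30390) + 45) = 1/((5500 + 30390) + 45) = 1/(35890 + 45) = 1/35935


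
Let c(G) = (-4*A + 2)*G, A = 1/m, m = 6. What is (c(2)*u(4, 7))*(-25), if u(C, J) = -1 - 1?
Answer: 400/3 ≈ 133.33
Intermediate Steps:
A = 1/6 ≈ 0.16667
u(C, J) = -2
c(G) = 4*G/3 (c(G) = (-4*1/6 + 2)*G = (-2/3 + 2)*G = 4*G/3)
(c(2)*u(4, 7))*(-25) = (((4/3)*2)*(-2))*(-25) = ((8/3)*(-2))*(-25) = -16/3*(-25) = 400/3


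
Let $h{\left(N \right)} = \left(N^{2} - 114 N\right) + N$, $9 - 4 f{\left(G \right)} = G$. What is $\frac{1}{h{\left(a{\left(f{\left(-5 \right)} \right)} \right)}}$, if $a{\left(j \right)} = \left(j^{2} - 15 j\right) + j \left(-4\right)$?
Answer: $\frac{16}{145173} \approx 0.00011021$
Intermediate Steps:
$f{\left(G \right)} = \frac{9}{4} - \frac{G}{4}$
$a{\left(j \right)} = j^{2} - 19 j$ ($a{\left(j \right)} = \left(j^{2} - 15 j\right) - 4 j = j^{2} - 19 j$)
$h{\left(N \right)} = N^{2} - 113 N$
$\frac{1}{h{\left(a{\left(f{\left(-5 \right)} \right)} \right)}} = \frac{1}{\left(\frac{9}{4} - - \frac{5}{4}\right) \left(-19 + \left(\frac{9}{4} - - \frac{5}{4}\right)\right) \left(-113 + \left(\frac{9}{4} - - \frac{5}{4}\right) \left(-19 + \left(\frac{9}{4} - - \frac{5}{4}\right)\right)\right)} = \frac{1}{\left(\frac{9}{4} + \frac{5}{4}\right) \left(-19 + \left(\frac{9}{4} + \frac{5}{4}\right)\right) \left(-113 + \left(\frac{9}{4} + \frac{5}{4}\right) \left(-19 + \left(\frac{9}{4} + \frac{5}{4}\right)\right)\right)} = \frac{1}{\frac{7 \left(-19 + \frac{7}{2}\right)}{2} \left(-113 + \frac{7 \left(-19 + \frac{7}{2}\right)}{2}\right)} = \frac{1}{\frac{7}{2} \left(- \frac{31}{2}\right) \left(-113 + \frac{7}{2} \left(- \frac{31}{2}\right)\right)} = \frac{1}{\left(- \frac{217}{4}\right) \left(-113 - \frac{217}{4}\right)} = \frac{1}{\left(- \frac{217}{4}\right) \left(- \frac{669}{4}\right)} = \frac{1}{\frac{145173}{16}} = \frac{16}{145173}$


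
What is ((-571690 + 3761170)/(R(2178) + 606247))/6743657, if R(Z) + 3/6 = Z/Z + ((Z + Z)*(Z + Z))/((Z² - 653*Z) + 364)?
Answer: 3531619772240/4526927945138567519 ≈ 7.8014e-7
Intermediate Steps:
R(Z) = ½ + 4*Z²/(364 + Z² - 653*Z) (R(Z) = -½ + (Z/Z + ((Z + Z)*(Z + Z))/((Z² - 653*Z) + 364)) = -½ + (1 + ((2*Z)*(2*Z))/(364 + Z² - 653*Z)) = -½ + (1 + (4*Z²)/(364 + Z² - 653*Z)) = -½ + (1 + 4*Z²/(364 + Z² - 653*Z)) = ½ + 4*Z²/(364 + Z² - 653*Z))
((-571690 + 3761170)/(R(2178) + 606247))/6743657 = ((-571690 + 3761170)/((364 - 653*2178 + 9*2178²)/(2*(364 + 2178² - 653*2178)) + 606247))/6743657 = (3189480/((364 - 1422234 + 9*4743684)/(2*(364 + 4743684 - 1422234)) + 606247))*(1/6743657) = (3189480/((½)*(364 - 1422234 + 42693156)/3321814 + 606247))*(1/6743657) = (3189480/((½)*(1/3321814)*41271286 + 606247))*(1/6743657) = (3189480/(20635643/3321814 + 606247))*(1/6743657) = (3189480/(2013860407701/3321814))*(1/6743657) = (3189480*(3321814/2013860407701))*(1/6743657) = (3531619772240/671286802567)*(1/6743657) = 3531619772240/4526927945138567519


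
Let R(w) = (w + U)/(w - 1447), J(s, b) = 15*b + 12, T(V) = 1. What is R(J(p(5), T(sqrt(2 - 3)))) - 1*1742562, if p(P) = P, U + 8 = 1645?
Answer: -618609926/355 ≈ -1.7426e+6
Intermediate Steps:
U = 1637 (U = -8 + 1645 = 1637)
J(s, b) = 12 + 15*b
R(w) = (1637 + w)/(-1447 + w) (R(w) = (w + 1637)/(w - 1447) = (1637 + w)/(-1447 + w))
R(J(p(5), T(sqrt(2 - 3)))) - 1*1742562 = (1637 + (12 + 15*1))/(-1447 + (12 + 15*1)) - 1*1742562 = (1637 + (12 + 15))/(-1447 + (12 + 15)) - 1742562 = (1637 + 27)/(-1447 + 27) - 1742562 = 1664/(-1420) - 1742562 = -1/1420*1664 - 1742562 = -416/355 - 1742562 = -618609926/355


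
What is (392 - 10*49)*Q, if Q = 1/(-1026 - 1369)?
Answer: 98/2395 ≈ 0.040919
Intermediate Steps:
Q = -1/2395 (Q = 1/(-2395) = -1/2395 ≈ -0.00041754)
(392 - 10*49)*Q = (392 - 10*49)*(-1/2395) = (392 - 490)*(-1/2395) = -98*(-1/2395) = 98/2395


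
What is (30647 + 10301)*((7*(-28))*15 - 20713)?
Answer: -968543044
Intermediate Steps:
(30647 + 10301)*((7*(-28))*15 - 20713) = 40948*(-196*15 - 20713) = 40948*(-2940 - 20713) = 40948*(-23653) = -968543044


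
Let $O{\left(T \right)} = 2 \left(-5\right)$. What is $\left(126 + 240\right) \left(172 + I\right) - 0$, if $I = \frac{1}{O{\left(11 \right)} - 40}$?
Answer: $\frac{1573617}{25} \approx 62945.0$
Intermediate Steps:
$O{\left(T \right)} = -10$
$I = - \frac{1}{50}$ ($I = \frac{1}{-10 - 40} = \frac{1}{-50} = - \frac{1}{50} \approx -0.02$)
$\left(126 + 240\right) \left(172 + I\right) - 0 = \left(126 + 240\right) \left(172 - \frac{1}{50}\right) - 0 = 366 \cdot \frac{8599}{50} + 0 = \frac{1573617}{25} + 0 = \frac{1573617}{25}$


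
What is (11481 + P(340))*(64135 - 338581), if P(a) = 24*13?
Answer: -3236541678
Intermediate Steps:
P(a) = 312
(11481 + P(340))*(64135 - 338581) = (11481 + 312)*(64135 - 338581) = 11793*(-274446) = -3236541678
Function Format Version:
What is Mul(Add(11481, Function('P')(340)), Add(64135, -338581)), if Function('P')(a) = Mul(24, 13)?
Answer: -3236541678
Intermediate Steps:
Function('P')(a) = 312
Mul(Add(11481, Function('P')(340)), Add(64135, -338581)) = Mul(Add(11481, 312), Add(64135, -338581)) = Mul(11793, -274446) = -3236541678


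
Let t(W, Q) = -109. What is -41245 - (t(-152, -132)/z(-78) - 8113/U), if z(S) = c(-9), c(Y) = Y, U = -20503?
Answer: -1087589137/26361 ≈ -41258.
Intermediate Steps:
z(S) = -9
-41245 - (t(-152, -132)/z(-78) - 8113/U) = -41245 - (-109/(-9) - 8113/(-20503)) = -41245 - (-109*(-⅑) - 8113*(-1/20503)) = -41245 - (109/9 + 1159/2929) = -41245 - 1*329692/26361 = -41245 - 329692/26361 = -1087589137/26361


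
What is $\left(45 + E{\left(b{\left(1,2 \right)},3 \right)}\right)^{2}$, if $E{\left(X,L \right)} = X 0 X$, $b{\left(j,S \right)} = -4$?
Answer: $2025$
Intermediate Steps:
$E{\left(X,L \right)} = 0$ ($E{\left(X,L \right)} = 0 X = 0$)
$\left(45 + E{\left(b{\left(1,2 \right)},3 \right)}\right)^{2} = \left(45 + 0\right)^{2} = 45^{2} = 2025$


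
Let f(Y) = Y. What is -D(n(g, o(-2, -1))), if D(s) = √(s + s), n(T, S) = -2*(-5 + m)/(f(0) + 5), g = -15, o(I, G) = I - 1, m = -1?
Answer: -2*√30/5 ≈ -2.1909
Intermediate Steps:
o(I, G) = -1 + I
n(T, S) = 12/5 (n(T, S) = -2*(-5 - 1)/(0 + 5) = -(-12)/5 = -2*(-6/5) = 12/5)
D(s) = √2*√s (D(s) = √(2*s) = √2*√s)
-D(n(g, o(-2, -1))) = -√2*√(12/5) = -√2*2*√15/5 = -2*√30/5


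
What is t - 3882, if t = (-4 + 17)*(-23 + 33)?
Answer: -3752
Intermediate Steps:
t = 130 (t = 13*10 = 130)
t - 3882 = 130 - 3882 = -3752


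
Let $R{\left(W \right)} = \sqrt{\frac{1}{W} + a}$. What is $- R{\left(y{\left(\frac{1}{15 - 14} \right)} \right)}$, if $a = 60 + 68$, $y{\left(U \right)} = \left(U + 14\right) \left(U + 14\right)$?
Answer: $- \frac{\sqrt{28801}}{15} \approx -11.314$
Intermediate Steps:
$y{\left(U \right)} = \left(14 + U\right)^{2}$ ($y{\left(U \right)} = \left(14 + U\right) \left(14 + U\right) = \left(14 + U\right)^{2}$)
$a = 128$
$R{\left(W \right)} = \sqrt{128 + \frac{1}{W}}$ ($R{\left(W \right)} = \sqrt{\frac{1}{W} + 128} = \sqrt{128 + \frac{1}{W}}$)
$- R{\left(y{\left(\frac{1}{15 - 14} \right)} \right)} = - \sqrt{128 + \frac{1}{\left(14 + \frac{1}{15 - 14}\right)^{2}}} = - \sqrt{128 + \frac{1}{\left(14 + 1^{-1}\right)^{2}}} = - \sqrt{128 + \frac{1}{\left(14 + 1\right)^{2}}} = - \sqrt{128 + \frac{1}{15^{2}}} = - \sqrt{128 + \frac{1}{225}} = - \sqrt{\frac{28801}{225}} = - \frac{\sqrt{28801}}{15}$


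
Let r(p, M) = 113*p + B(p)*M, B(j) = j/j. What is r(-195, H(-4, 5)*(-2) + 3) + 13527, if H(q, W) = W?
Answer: -8515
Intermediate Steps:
B(j) = 1
r(p, M) = M + 113*p (r(p, M) = 113*p + 1*M = 113*p + M = M + 113*p)
r(-195, H(-4, 5)*(-2) + 3) + 13527 = ((5*(-2) + 3) + 113*(-195)) + 13527 = ((-10 + 3) - 22035) + 13527 = (-7 - 22035) + 13527 = -22042 + 13527 = -8515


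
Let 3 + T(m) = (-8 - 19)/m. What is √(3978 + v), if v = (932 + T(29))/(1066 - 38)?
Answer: 5*√35362711186/14906 ≈ 63.079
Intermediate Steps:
T(m) = -3 - 27/m (T(m) = -3 + (-8 - 19)/m = -3 - 27/m)
v = 13457/14906 (v = (932 + (-3 - 27/29))/(1066 - 38) = (932 + (-3 - 27*1/29))/1028 = (932 + (-3 - 27/29))*(1/1028) = (932 - 114/29)*(1/1028) = (26914/29)*(1/1028) = 13457/14906 ≈ 0.90279)
√(3978 + v) = √(3978 + 13457/14906) = √(59309525/14906) = 5*√35362711186/14906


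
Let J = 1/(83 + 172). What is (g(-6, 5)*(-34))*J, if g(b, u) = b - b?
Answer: 0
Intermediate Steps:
J = 1/255 ≈ 0.0039216
g(b, u) = 0
(g(-6, 5)*(-34))*J = (0*(-34))*(1/255) = 0*(1/255) = 0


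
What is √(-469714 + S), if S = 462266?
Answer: 14*I*√38 ≈ 86.302*I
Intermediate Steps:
√(-469714 + S) = √(-469714 + 462266) = √(-7448) = 14*I*√38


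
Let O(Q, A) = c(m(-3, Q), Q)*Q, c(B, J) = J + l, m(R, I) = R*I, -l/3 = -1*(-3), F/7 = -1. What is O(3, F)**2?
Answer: 324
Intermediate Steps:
F = -7 (F = 7*(-1) = -7)
l = -9 (l = -(-3)*(-3) = -3*3 = -9)
m(R, I) = I*R
c(B, J) = -9 + J (c(B, J) = J - 9 = -9 + J)
O(Q, A) = Q*(-9 + Q) (O(Q, A) = (-9 + Q)*Q = Q*(-9 + Q))
O(3, F)**2 = (3*(-9 + 3))**2 = (3*(-6))**2 = (-18)**2 = 324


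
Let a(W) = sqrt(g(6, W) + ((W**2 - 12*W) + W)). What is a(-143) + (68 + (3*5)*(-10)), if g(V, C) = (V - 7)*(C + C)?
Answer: -82 + 26*sqrt(33) ≈ 67.359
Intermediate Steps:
g(V, C) = 2*C*(-7 + V) (g(V, C) = (-7 + V)*(2*C) = 2*C*(-7 + V))
a(W) = sqrt(W**2 - 13*W) (a(W) = sqrt(2*W*(-7 + 6) + ((W**2 - 12*W) + W)) = sqrt(2*W*(-1) + (W**2 - 11*W)) = sqrt(-2*W + (W**2 - 11*W)) = sqrt(W**2 - 13*W))
a(-143) + (68 + (3*5)*(-10)) = sqrt(-143*(-13 - 143)) + (68 + (3*5)*(-10)) = sqrt(-143*(-156)) + (68 + 15*(-10)) = sqrt(22308) + (68 - 150) = 26*sqrt(33) - 82 = -82 + 26*sqrt(33)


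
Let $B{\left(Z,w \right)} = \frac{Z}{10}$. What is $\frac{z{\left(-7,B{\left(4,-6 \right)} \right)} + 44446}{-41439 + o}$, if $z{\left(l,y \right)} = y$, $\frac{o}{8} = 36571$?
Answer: $\frac{222232}{1255645} \approx 0.17699$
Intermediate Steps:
$B{\left(Z,w \right)} = \frac{Z}{10}$ ($B{\left(Z,w \right)} = Z \frac{1}{10} = \frac{Z}{10}$)
$o = 292568$ ($o = 8 \cdot 36571 = 292568$)
$\frac{z{\left(-7,B{\left(4,-6 \right)} \right)} + 44446}{-41439 + o} = \frac{\frac{1}{10} \cdot 4 + 44446}{-41439 + 292568} = \frac{\frac{2}{5} + 44446}{251129} = \frac{222232}{5} \cdot \frac{1}{251129} = \frac{222232}{1255645}$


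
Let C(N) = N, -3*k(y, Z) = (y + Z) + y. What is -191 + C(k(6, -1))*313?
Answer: -4016/3 ≈ -1338.7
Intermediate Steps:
k(y, Z) = -2*y/3 - Z/3 (k(y, Z) = -((y + Z) + y)/3 = -((Z + y) + y)/3 = -(Z + 2*y)/3 = -2*y/3 - Z/3)
-191 + C(k(6, -1))*313 = -191 + (-⅔*6 - ⅓*(-1))*313 = -191 + (-4 + ⅓)*313 = -191 - 11/3*313 = -191 - 3443/3 = -4016/3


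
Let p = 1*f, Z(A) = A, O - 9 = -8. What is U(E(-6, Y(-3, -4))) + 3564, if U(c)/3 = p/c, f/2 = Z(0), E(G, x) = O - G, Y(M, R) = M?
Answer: 3564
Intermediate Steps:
O = 1 (O = 9 - 8 = 1)
E(G, x) = 1 - G
f = 0 (f = 2*0 = 0)
p = 0 (p = 1*0 = 0)
U(c) = 0 (U(c) = 3*(0/c) = 3*0 = 0)
U(E(-6, Y(-3, -4))) + 3564 = 0 + 3564 = 3564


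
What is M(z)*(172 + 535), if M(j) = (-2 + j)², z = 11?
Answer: 57267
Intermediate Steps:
M(z)*(172 + 535) = (-2 + 11)²*(172 + 535) = 9²*707 = 81*707 = 57267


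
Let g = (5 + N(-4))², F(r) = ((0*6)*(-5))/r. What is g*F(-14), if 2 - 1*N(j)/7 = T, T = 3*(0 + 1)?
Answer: 0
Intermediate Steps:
T = 3 (T = 3*1 = 3)
F(r) = 0 (F(r) = (0*(-5))/r = 0/r = 0)
N(j) = -7 (N(j) = 14 - 7*3 = 14 - 21 = -7)
g = 4 (g = (5 - 7)² = (-2)² = 4)
g*F(-14) = 4*0 = 0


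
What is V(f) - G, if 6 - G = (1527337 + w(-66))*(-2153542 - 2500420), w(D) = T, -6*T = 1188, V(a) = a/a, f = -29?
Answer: -7107246874723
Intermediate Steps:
V(a) = 1
T = -198 (T = -⅙*1188 = -198)
w(D) = -198
G = 7107246874724 (G = 6 - (1527337 - 198)*(-2153542 - 2500420) = 6 - 1527139*(-4653962) = 6 - 1*(-7107246874718) = 6 + 7107246874718 = 7107246874724)
V(f) - G = 1 - 1*7107246874724 = 1 - 7107246874724 = -7107246874723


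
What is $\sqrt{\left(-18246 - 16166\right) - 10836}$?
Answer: $8 i \sqrt{707} \approx 212.72 i$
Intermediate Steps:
$\sqrt{\left(-18246 - 16166\right) - 10836} = \sqrt{-34412 - 10836} = \sqrt{-45248} = 8 i \sqrt{707}$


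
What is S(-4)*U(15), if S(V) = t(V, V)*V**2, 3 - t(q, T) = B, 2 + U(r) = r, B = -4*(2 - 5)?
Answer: -1872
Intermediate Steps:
B = 12 (B = -4*(-3) = 12)
U(r) = -2 + r
t(q, T) = -9 (t(q, T) = 3 - 1*12 = 3 - 12 = -9)
S(V) = -9*V**2
S(-4)*U(15) = (-9*(-4)**2)*(-2 + 15) = -9*16*13 = -144*13 = -1872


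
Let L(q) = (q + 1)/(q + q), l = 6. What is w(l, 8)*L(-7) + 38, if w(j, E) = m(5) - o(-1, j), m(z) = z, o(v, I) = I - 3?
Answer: 272/7 ≈ 38.857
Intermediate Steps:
o(v, I) = -3 + I
L(q) = (1 + q)/(2*q) (L(q) = (1 + q)/((2*q)) = (1 + q)*(1/(2*q)) = (1 + q)/(2*q))
w(j, E) = 8 - j (w(j, E) = 5 - (-3 + j) = 5 + (3 - j) = 8 - j)
w(l, 8)*L(-7) + 38 = (8 - 1*6)*((½)*(1 - 7)/(-7)) + 38 = (8 - 6)*((½)*(-⅐)*(-6)) + 38 = 2*(3/7) + 38 = 6/7 + 38 = 272/7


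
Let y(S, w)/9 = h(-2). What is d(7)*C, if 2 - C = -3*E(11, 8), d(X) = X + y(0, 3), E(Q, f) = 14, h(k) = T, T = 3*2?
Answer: 2684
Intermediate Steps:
T = 6
h(k) = 6
y(S, w) = 54 (y(S, w) = 9*6 = 54)
d(X) = 54 + X (d(X) = X + 54 = 54 + X)
C = 44 (C = 2 - (-3)*14 = 2 - 1*(-42) = 2 + 42 = 44)
d(7)*C = (54 + 7)*44 = 61*44 = 2684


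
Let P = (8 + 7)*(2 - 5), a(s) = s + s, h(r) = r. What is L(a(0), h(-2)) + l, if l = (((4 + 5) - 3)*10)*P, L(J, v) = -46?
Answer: -2746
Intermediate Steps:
a(s) = 2*s
P = -45 (P = 15*(-3) = -45)
l = -2700 (l = (((4 + 5) - 3)*10)*(-45) = ((9 - 3)*10)*(-45) = (6*10)*(-45) = 60*(-45) = -2700)
L(a(0), h(-2)) + l = -46 - 2700 = -2746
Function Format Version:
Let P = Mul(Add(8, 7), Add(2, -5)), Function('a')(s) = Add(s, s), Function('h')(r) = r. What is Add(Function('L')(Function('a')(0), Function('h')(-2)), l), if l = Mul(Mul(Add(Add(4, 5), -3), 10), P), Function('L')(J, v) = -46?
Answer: -2746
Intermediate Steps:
Function('a')(s) = Mul(2, s)
P = -45 (P = Mul(15, -3) = -45)
l = -2700 (l = Mul(Mul(Add(Add(4, 5), -3), 10), -45) = Mul(Mul(Add(9, -3), 10), -45) = Mul(Mul(6, 10), -45) = Mul(60, -45) = -2700)
Add(Function('L')(Function('a')(0), Function('h')(-2)), l) = Add(-46, -2700) = -2746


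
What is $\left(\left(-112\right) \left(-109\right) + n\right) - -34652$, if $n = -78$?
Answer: $46782$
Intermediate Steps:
$\left(\left(-112\right) \left(-109\right) + n\right) - -34652 = \left(\left(-112\right) \left(-109\right) - 78\right) - -34652 = \left(12208 - 78\right) + 34652 = 12130 + 34652 = 46782$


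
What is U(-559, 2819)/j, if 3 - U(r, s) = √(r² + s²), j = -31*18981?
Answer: -1/196137 + √8259242/588411 ≈ 0.0048791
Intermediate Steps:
j = -588411
U(r, s) = 3 - √(r² + s²)
U(-559, 2819)/j = (3 - √((-559)² + 2819²))/(-588411) = (3 - √(312481 + 7946761))*(-1/588411) = (3 - √8259242)*(-1/588411) = -1/196137 + √8259242/588411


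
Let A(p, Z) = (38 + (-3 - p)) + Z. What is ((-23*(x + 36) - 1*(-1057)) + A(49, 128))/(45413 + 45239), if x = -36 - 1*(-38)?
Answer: 297/90652 ≈ 0.0032763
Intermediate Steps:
A(p, Z) = 35 + Z - p (A(p, Z) = (35 - p) + Z = 35 + Z - p)
x = 2 (x = -36 + 38 = 2)
((-23*(x + 36) - 1*(-1057)) + A(49, 128))/(45413 + 45239) = ((-23*(2 + 36) - 1*(-1057)) + (35 + 128 - 1*49))/(45413 + 45239) = ((-23*38 + 1057) + (35 + 128 - 49))/90652 = ((-874 + 1057) + 114)*(1/90652) = (183 + 114)*(1/90652) = 297*(1/90652) = 297/90652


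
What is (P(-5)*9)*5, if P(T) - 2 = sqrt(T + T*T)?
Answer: 90 + 90*sqrt(5) ≈ 291.25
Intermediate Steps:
P(T) = 2 + sqrt(T + T**2) (P(T) = 2 + sqrt(T + T*T) = 2 + sqrt(T + T**2))
(P(-5)*9)*5 = ((2 + sqrt(-5*(1 - 5)))*9)*5 = ((2 + sqrt(-5*(-4)))*9)*5 = ((2 + sqrt(20))*9)*5 = ((2 + 2*sqrt(5))*9)*5 = (18 + 18*sqrt(5))*5 = 90 + 90*sqrt(5)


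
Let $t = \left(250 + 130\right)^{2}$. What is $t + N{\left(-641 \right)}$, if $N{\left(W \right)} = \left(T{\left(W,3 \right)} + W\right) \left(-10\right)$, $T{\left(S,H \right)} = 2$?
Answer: $150790$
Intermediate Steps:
$N{\left(W \right)} = -20 - 10 W$ ($N{\left(W \right)} = \left(2 + W\right) \left(-10\right) = -20 - 10 W$)
$t = 144400$ ($t = 380^{2} = 144400$)
$t + N{\left(-641 \right)} = 144400 - -6390 = 144400 + \left(-20 + 6410\right) = 144400 + 6390 = 150790$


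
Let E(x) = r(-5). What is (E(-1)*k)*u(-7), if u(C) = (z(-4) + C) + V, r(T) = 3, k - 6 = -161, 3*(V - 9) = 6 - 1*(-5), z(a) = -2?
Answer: -1705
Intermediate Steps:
V = 38/3 (V = 9 + (6 - 1*(-5))/3 = 9 + (6 + 5)/3 = 9 + (⅓)*11 = 9 + 11/3 = 38/3 ≈ 12.667)
k = -155 (k = 6 - 161 = -155)
u(C) = 32/3 + C (u(C) = (-2 + C) + 38/3 = 32/3 + C)
E(x) = 3
(E(-1)*k)*u(-7) = (3*(-155))*(32/3 - 7) = -465*11/3 = -1705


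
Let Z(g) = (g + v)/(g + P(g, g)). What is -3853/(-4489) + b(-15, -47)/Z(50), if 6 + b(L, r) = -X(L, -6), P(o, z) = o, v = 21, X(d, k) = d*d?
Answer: -103422337/318719 ≈ -324.49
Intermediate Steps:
X(d, k) = d²
b(L, r) = -6 - L²
Z(g) = (21 + g)/(2*g) (Z(g) = (g + 21)/(g + g) = (21 + g)/((2*g)) = (21 + g)*(1/(2*g)) = (21 + g)/(2*g))
-3853/(-4489) + b(-15, -47)/Z(50) = -3853/(-4489) + (-6 - 1*(-15)²)/(((½)*(21 + 50)/50)) = -3853*(-1/4489) + (-6 - 1*225)/(((½)*(1/50)*71)) = 3853/4489 + (-6 - 225)/(71/100) = 3853/4489 - 231*100/71 = 3853/4489 - 23100/71 = -103422337/318719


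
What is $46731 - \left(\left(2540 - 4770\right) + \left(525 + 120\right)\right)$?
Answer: $48316$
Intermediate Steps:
$46731 - \left(\left(2540 - 4770\right) + \left(525 + 120\right)\right) = 46731 - \left(-2230 + 645\right) = 46731 - -1585 = 46731 + 1585 = 48316$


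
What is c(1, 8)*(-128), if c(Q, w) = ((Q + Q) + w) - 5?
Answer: -640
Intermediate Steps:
c(Q, w) = -5 + w + 2*Q (c(Q, w) = (2*Q + w) - 5 = (w + 2*Q) - 5 = -5 + w + 2*Q)
c(1, 8)*(-128) = (-5 + 8 + 2*1)*(-128) = (-5 + 8 + 2)*(-128) = 5*(-128) = -640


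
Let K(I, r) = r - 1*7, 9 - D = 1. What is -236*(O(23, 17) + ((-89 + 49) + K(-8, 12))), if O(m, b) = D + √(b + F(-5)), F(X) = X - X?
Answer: 6372 - 236*√17 ≈ 5398.9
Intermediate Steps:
D = 8 (D = 9 - 1*1 = 9 - 1 = 8)
F(X) = 0
O(m, b) = 8 + √b (O(m, b) = 8 + √(b + 0) = 8 + √b)
K(I, r) = -7 + r (K(I, r) = r - 7 = -7 + r)
-236*(O(23, 17) + ((-89 + 49) + K(-8, 12))) = -236*((8 + √17) + ((-89 + 49) + (-7 + 12))) = -236*((8 + √17) + (-40 + 5)) = -236*((8 + √17) - 35) = -236*(-27 + √17) = 6372 - 236*√17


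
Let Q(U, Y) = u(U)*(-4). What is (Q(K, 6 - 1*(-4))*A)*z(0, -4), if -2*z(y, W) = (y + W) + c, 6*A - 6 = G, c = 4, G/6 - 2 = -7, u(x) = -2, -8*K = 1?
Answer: 0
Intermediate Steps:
K = -⅛ (K = -⅛*1 = -⅛ ≈ -0.12500)
G = -30 (G = 12 + 6*(-7) = 12 - 42 = -30)
A = -4 (A = 1 + (⅙)*(-30) = 1 - 5 = -4)
Q(U, Y) = 8 (Q(U, Y) = -2*(-4) = 8)
z(y, W) = -2 - W/2 - y/2 (z(y, W) = -((y + W) + 4)/2 = -((W + y) + 4)/2 = -(4 + W + y)/2 = -2 - W/2 - y/2)
(Q(K, 6 - 1*(-4))*A)*z(0, -4) = (8*(-4))*(-2 - ½*(-4) - ½*0) = -32*(-2 + 2 + 0) = -32*0 = 0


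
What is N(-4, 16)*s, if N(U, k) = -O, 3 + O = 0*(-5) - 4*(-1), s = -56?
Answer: 56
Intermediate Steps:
O = 1 (O = -3 + (0*(-5) - 4*(-1)) = -3 + (0 + 4) = -3 + 4 = 1)
N(U, k) = -1 (N(U, k) = -1*1 = -1)
N(-4, 16)*s = -1*(-56) = 56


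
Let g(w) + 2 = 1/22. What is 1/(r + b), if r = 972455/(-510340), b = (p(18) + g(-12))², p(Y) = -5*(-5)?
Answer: 6175114/3267792961 ≈ 0.0018897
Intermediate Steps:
p(Y) = 25
g(w) = -43/22 (g(w) = -2 + 1/22 = -43/22)
b = 257049/484 (b = (25 - 43/22)² = (507/22)² = 257049/484 ≈ 531.09)
r = -194491/102068 (r = 972455*(-1/510340) = -194491/102068 ≈ -1.9055)
1/(r + b) = 1/(-194491/102068 + 257049/484) = 1/(3267792961/6175114) = 6175114/3267792961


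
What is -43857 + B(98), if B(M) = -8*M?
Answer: -44641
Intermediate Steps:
-43857 + B(98) = -43857 - 8*98 = -43857 - 784 = -44641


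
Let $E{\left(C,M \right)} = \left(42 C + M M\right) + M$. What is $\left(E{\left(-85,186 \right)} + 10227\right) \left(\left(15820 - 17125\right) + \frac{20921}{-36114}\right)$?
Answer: $- \frac{651278681783}{12038} \approx -5.4102 \cdot 10^{7}$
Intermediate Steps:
$E{\left(C,M \right)} = M + M^{2} + 42 C$ ($E{\left(C,M \right)} = \left(42 C + M^{2}\right) + M = \left(M^{2} + 42 C\right) + M = M + M^{2} + 42 C$)
$\left(E{\left(-85,186 \right)} + 10227\right) \left(\left(15820 - 17125\right) + \frac{20921}{-36114}\right) = \left(\left(186 + 186^{2} + 42 \left(-85\right)\right) + 10227\right) \left(\left(15820 - 17125\right) + \frac{20921}{-36114}\right) = \left(\left(186 + 34596 - 3570\right) + 10227\right) \left(\left(15820 - 17125\right) + 20921 \left(- \frac{1}{36114}\right)\right) = \left(31212 + 10227\right) \left(-1305 - \frac{20921}{36114}\right) = 41439 \left(- \frac{47149691}{36114}\right) = - \frac{651278681783}{12038}$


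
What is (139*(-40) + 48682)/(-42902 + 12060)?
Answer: -21561/15421 ≈ -1.3982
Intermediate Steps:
(139*(-40) + 48682)/(-42902 + 12060) = (-5560 + 48682)/(-30842) = 43122*(-1/30842) = -21561/15421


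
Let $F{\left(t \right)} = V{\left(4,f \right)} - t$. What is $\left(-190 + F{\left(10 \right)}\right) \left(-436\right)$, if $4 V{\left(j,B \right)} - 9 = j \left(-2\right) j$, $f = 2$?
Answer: $89707$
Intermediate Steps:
$V{\left(j,B \right)} = \frac{9}{4} - \frac{j^{2}}{2}$ ($V{\left(j,B \right)} = \frac{9}{4} + \frac{j \left(-2\right) j}{4} = \frac{9}{4} + \frac{- 2 j j}{4} = \frac{9}{4} + \frac{\left(-2\right) j^{2}}{4} = \frac{9}{4} - \frac{j^{2}}{2}$)
$F{\left(t \right)} = - \frac{23}{4} - t$ ($F{\left(t \right)} = \left(\frac{9}{4} - \frac{4^{2}}{2}\right) - t = \left(\frac{9}{4} - 8\right) - t = - \frac{23}{4} - t$)
$\left(-190 + F{\left(10 \right)}\right) \left(-436\right) = \left(-190 - \frac{63}{4}\right) \left(-436\right) = \left(- \frac{823}{4}\right) \left(-436\right) = 89707$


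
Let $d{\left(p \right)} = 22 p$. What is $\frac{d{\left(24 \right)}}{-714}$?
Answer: $- \frac{88}{119} \approx -0.7395$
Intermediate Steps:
$\frac{d{\left(24 \right)}}{-714} = \frac{22 \cdot 24}{-714} = 528 \left(- \frac{1}{714}\right) = - \frac{88}{119}$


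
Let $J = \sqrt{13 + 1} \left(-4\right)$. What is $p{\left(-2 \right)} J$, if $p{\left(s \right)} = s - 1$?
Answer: $12 \sqrt{14} \approx 44.9$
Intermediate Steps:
$p{\left(s \right)} = -1 + s$ ($p{\left(s \right)} = s - 1 = -1 + s$)
$J = - 4 \sqrt{14}$ ($J = \sqrt{14} \left(-4\right) = - 4 \sqrt{14} \approx -14.967$)
$p{\left(-2 \right)} J = \left(-1 - 2\right) \left(- 4 \sqrt{14}\right) = - 3 \left(- 4 \sqrt{14}\right) = 12 \sqrt{14}$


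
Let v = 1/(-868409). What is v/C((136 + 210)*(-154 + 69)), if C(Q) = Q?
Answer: 1/25539908690 ≈ 3.9154e-11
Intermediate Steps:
v = -1/868409 ≈ -1.1515e-6
v/C((136 + 210)*(-154 + 69)) = -1/((-154 + 69)*(136 + 210))/868409 = -1/(868409*(346*(-85))) = -1/868409/(-29410) = -1/868409*(-1/29410) = 1/25539908690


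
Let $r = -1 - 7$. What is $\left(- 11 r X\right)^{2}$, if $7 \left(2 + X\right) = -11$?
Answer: $\frac{4840000}{49} \approx 98776.0$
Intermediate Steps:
$X = - \frac{25}{7}$ ($X = -2 + \frac{1}{7} \left(-11\right) = -2 - \frac{11}{7} = - \frac{25}{7} \approx -3.5714$)
$r = -8$
$\left(- 11 r X\right)^{2} = \left(\left(-11\right) \left(-8\right) \left(- \frac{25}{7}\right)\right)^{2} = \left(88 \left(- \frac{25}{7}\right)\right)^{2} = \left(- \frac{2200}{7}\right)^{2} = \frac{4840000}{49}$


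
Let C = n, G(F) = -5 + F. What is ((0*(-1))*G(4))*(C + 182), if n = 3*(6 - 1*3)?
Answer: 0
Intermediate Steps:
n = 9 (n = 3*(6 - 3) = 3*3 = 9)
C = 9
((0*(-1))*G(4))*(C + 182) = ((0*(-1))*(-5 + 4))*(9 + 182) = (0*(-1))*191 = 0*191 = 0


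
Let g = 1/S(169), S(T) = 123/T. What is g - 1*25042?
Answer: -3079997/123 ≈ -25041.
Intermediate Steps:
g = 169/123 (g = 1/(123/169) = 169/123 ≈ 1.3740)
g - 1*25042 = 169/123 - 1*25042 = 169/123 - 25042 = -3079997/123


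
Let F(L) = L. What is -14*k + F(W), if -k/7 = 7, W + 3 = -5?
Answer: 678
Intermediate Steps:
W = -8 (W = -3 - 5 = -8)
k = -49 (k = -7*7 = -49)
-14*k + F(W) = -14*(-49) - 8 = 686 - 8 = 678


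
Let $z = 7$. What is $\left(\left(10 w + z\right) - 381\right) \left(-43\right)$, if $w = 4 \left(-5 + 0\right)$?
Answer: $24682$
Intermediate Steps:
$w = -20$ ($w = 4 \left(-5\right) = -20$)
$\left(\left(10 w + z\right) - 381\right) \left(-43\right) = \left(\left(10 \left(-20\right) + 7\right) - 381\right) \left(-43\right) = \left(\left(-200 + 7\right) - 381\right) \left(-43\right) = \left(-193 - 381\right) \left(-43\right) = \left(-574\right) \left(-43\right) = 24682$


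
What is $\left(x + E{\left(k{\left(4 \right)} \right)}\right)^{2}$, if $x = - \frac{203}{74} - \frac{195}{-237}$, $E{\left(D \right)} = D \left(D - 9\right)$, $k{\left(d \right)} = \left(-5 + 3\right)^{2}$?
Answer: $\frac{16421653609}{34175716} \approx 480.51$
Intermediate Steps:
$k{\left(d \right)} = 4$ ($k{\left(d \right)} = \left(-2\right)^{2} = 4$)
$E{\left(D \right)} = D \left(-9 + D\right)$
$x = - \frac{11227}{5846}$ ($x = \left(-203\right) \frac{1}{74} - - \frac{65}{79} = - \frac{203}{74} + \frac{65}{79} = - \frac{11227}{5846} \approx -1.9205$)
$\left(x + E{\left(k{\left(4 \right)} \right)}\right)^{2} = \left(- \frac{11227}{5846} + 4 \left(-9 + 4\right)\right)^{2} = \left(- \frac{11227}{5846} + 4 \left(-5\right)\right)^{2} = \left(- \frac{11227}{5846} - 20\right)^{2} = \left(- \frac{128147}{5846}\right)^{2} = \frac{16421653609}{34175716}$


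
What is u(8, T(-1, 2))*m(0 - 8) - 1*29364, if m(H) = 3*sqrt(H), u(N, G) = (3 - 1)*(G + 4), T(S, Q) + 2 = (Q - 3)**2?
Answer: -29364 + 36*I*sqrt(2) ≈ -29364.0 + 50.912*I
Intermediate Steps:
T(S, Q) = -2 + (-3 + Q)**2 (T(S, Q) = -2 + (Q - 3)**2 = -2 + (-3 + Q)**2)
u(N, G) = 8 + 2*G (u(N, G) = 2*(4 + G) = 8 + 2*G)
u(8, T(-1, 2))*m(0 - 8) - 1*29364 = (8 + 2*(-2 + (-3 + 2)**2))*(3*sqrt(0 - 8)) - 1*29364 = (8 + 2*(-2 + (-1)**2))*(3*sqrt(-8)) - 29364 = (8 + 2*(-2 + 1))*(3*(2*I*sqrt(2))) - 29364 = (8 + 2*(-1))*(6*I*sqrt(2)) - 29364 = (8 - 2)*(6*I*sqrt(2)) - 29364 = 6*(6*I*sqrt(2)) - 29364 = 36*I*sqrt(2) - 29364 = -29364 + 36*I*sqrt(2)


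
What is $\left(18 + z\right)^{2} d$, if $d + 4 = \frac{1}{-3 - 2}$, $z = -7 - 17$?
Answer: $- \frac{756}{5} \approx -151.2$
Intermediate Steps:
$z = -24$ ($z = -7 - 17 = -24$)
$d = - \frac{21}{5}$ ($d = -4 + \frac{1}{-3 - 2} = -4 + \frac{1}{-5} = -4 - \frac{1}{5} = - \frac{21}{5} \approx -4.2$)
$\left(18 + z\right)^{2} d = \left(18 - 24\right)^{2} \left(- \frac{21}{5}\right) = \left(-6\right)^{2} \left(- \frac{21}{5}\right) = 36 \left(- \frac{21}{5}\right) = - \frac{756}{5}$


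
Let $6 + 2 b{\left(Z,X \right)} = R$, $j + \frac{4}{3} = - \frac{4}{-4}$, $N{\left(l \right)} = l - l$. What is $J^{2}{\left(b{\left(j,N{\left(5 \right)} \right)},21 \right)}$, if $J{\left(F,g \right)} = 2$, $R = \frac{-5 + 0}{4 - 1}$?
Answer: $4$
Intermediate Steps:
$N{\left(l \right)} = 0$
$R = - \frac{5}{3} \approx -1.6667$
$j = - \frac{1}{3}$ ($j = - \frac{4}{3} - \frac{4}{-4} = - \frac{4}{3} - -1 = - \frac{4}{3} + 1 = - \frac{1}{3} \approx -0.33333$)
$b{\left(Z,X \right)} = - \frac{23}{6}$ ($b{\left(Z,X \right)} = -3 + \frac{1}{2} \left(- \frac{5}{3}\right) = -3 - \frac{5}{6} = - \frac{23}{6}$)
$J^{2}{\left(b{\left(j,N{\left(5 \right)} \right)},21 \right)} = 2^{2} = 4$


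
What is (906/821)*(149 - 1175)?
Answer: -929556/821 ≈ -1132.2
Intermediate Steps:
(906/821)*(149 - 1175) = (906*(1/821))*(-1026) = (906/821)*(-1026) = -929556/821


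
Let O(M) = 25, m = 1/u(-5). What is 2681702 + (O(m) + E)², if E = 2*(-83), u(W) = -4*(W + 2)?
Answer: 2701583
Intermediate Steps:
u(W) = -8 - 4*W (u(W) = -4*(2 + W) = -8 - 4*W)
m = 1/12 (m = 1/(-8 - 4*(-5)) = 1/(-8 + 20) = 1/12 ≈ 0.083333)
E = -166
2681702 + (O(m) + E)² = 2681702 + (25 - 166)² = 2681702 + (-141)² = 2681702 + 19881 = 2701583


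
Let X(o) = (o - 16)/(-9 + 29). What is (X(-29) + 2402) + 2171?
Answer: 18283/4 ≈ 4570.8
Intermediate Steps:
X(o) = -⅘ + o/20 (X(o) = (-16 + o)/20 = (-16 + o)*(1/20) = -⅘ + o/20)
(X(-29) + 2402) + 2171 = ((-⅘ + (1/20)*(-29)) + 2402) + 2171 = ((-⅘ - 29/20) + 2402) + 2171 = (-9/4 + 2402) + 2171 = 9599/4 + 2171 = 18283/4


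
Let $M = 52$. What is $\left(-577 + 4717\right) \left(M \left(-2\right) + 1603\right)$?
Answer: $6205860$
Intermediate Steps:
$\left(-577 + 4717\right) \left(M \left(-2\right) + 1603\right) = \left(-577 + 4717\right) \left(52 \left(-2\right) + 1603\right) = 4140 \left(-104 + 1603\right) = 4140 \cdot 1499 = 6205860$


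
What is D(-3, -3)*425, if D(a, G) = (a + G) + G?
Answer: -3825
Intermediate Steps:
D(a, G) = a + 2*G (D(a, G) = (G + a) + G = a + 2*G)
D(-3, -3)*425 = (-3 + 2*(-3))*425 = (-3 - 6)*425 = -9*425 = -3825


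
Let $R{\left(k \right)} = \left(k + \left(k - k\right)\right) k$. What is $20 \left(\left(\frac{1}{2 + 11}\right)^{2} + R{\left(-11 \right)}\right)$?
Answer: $\frac{409000}{169} \approx 2420.1$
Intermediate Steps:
$R{\left(k \right)} = k^{2}$ ($R{\left(k \right)} = \left(k + 0\right) k = k k = k^{2}$)
$20 \left(\left(\frac{1}{2 + 11}\right)^{2} + R{\left(-11 \right)}\right) = 20 \left(\left(\frac{1}{2 + 11}\right)^{2} + \left(-11\right)^{2}\right) = 20 \left(\left(\frac{1}{13}\right)^{2} + 121\right) = 20 \left(\frac{1}{169} + 121\right) = 20 \cdot \frac{20450}{169} = \frac{409000}{169}$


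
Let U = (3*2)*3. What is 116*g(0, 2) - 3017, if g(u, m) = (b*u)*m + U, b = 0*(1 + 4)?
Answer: -929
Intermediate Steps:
U = 18 (U = 6*3 = 18)
b = 0 (b = 0*5 = 0)
g(u, m) = 18 (g(u, m) = (0*u)*m + 18 = 0*m + 18 = 0 + 18 = 18)
116*g(0, 2) - 3017 = 116*18 - 3017 = 2088 - 3017 = -929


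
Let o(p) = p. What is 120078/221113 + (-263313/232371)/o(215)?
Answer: 660094081589/1227417057605 ≈ 0.53779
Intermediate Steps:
120078/221113 + (-263313/232371)/o(215) = 120078/221113 - 263313/232371/215 = 120078*(1/221113) - 263313*1/232371*(1/215) = 120078/221113 - 29257/25819*1/215 = 120078/221113 - 29257/5551085 = 660094081589/1227417057605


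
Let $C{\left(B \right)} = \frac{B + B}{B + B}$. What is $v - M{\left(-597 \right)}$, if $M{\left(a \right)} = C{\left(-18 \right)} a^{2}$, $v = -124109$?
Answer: $-480518$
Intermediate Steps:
$C{\left(B \right)} = 1$ ($C{\left(B \right)} = \frac{2 B}{2 B} = 2 B \frac{1}{2 B} = 1$)
$M{\left(a \right)} = a^{2}$ ($M{\left(a \right)} = 1 a^{2} = a^{2}$)
$v - M{\left(-597 \right)} = -124109 - \left(-597\right)^{2} = -124109 - 356409 = -480518$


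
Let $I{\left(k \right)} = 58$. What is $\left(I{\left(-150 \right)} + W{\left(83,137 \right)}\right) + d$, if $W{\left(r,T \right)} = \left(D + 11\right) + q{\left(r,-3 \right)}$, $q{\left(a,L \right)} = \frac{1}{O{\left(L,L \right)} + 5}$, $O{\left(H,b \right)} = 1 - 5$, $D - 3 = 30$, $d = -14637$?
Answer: $-14534$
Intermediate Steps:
$D = 33$ ($D = 3 + 30 = 33$)
$O{\left(H,b \right)} = -4$ ($O{\left(H,b \right)} = 1 - 5 = -4$)
$q{\left(a,L \right)} = 1$ ($q{\left(a,L \right)} = \frac{1}{-4 + 5} = 1^{-1} = 1$)
$W{\left(r,T \right)} = 45$ ($W{\left(r,T \right)} = \left(33 + 11\right) + 1 = 44 + 1 = 45$)
$\left(I{\left(-150 \right)} + W{\left(83,137 \right)}\right) + d = \left(58 + 45\right) - 14637 = 103 - 14637 = -14534$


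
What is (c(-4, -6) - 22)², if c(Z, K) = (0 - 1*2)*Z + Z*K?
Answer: 100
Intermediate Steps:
c(Z, K) = -2*Z + K*Z (c(Z, K) = (0 - 2)*Z + K*Z = -2*Z + K*Z)
(c(-4, -6) - 22)² = (-4*(-2 - 6) - 22)² = (-4*(-8) - 22)² = (32 - 22)² = 10² = 100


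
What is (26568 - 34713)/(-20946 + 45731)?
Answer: -1629/4957 ≈ -0.32863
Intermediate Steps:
(26568 - 34713)/(-20946 + 45731) = -8145/24785 = -8145*1/24785 = -1629/4957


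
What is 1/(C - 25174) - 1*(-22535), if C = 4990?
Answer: 454846439/20184 ≈ 22535.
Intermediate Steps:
1/(C - 25174) - 1*(-22535) = 1/(4990 - 25174) - 1*(-22535) = 1/(-20184) + 22535 = -1/20184 + 22535 = 454846439/20184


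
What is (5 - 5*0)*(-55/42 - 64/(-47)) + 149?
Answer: 294641/1974 ≈ 149.26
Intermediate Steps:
(5 - 5*0)*(-55/42 - 64/(-47)) + 149 = (5 + 0)*(-55*1/42 - 64*(-1/47)) + 149 = 5*(-55/42 + 64/47) + 149 = 5*(103/1974) + 149 = 515/1974 + 149 = 294641/1974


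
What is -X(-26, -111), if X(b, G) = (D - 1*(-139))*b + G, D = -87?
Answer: 1463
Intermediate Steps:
X(b, G) = G + 52*b (X(b, G) = (-87 - 1*(-139))*b + G = (-87 + 139)*b + G = 52*b + G = G + 52*b)
-X(-26, -111) = -(-111 + 52*(-26)) = -(-111 - 1352) = -1*(-1463) = 1463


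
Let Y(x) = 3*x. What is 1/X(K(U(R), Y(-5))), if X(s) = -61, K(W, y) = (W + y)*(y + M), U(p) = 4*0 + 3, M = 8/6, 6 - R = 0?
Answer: -1/61 ≈ -0.016393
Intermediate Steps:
R = 6 (R = 6 - 1*0 = 6 + 0 = 6)
M = 4/3 (M = 8*(1/6) = 4/3 ≈ 1.3333)
U(p) = 3 (U(p) = 0 + 3 = 3)
K(W, y) = (4/3 + y)*(W + y) (K(W, y) = (W + y)*(y + 4/3) = (W + y)*(4/3 + y) = (4/3 + y)*(W + y))
1/X(K(U(R), Y(-5))) = 1/(-61) = -1/61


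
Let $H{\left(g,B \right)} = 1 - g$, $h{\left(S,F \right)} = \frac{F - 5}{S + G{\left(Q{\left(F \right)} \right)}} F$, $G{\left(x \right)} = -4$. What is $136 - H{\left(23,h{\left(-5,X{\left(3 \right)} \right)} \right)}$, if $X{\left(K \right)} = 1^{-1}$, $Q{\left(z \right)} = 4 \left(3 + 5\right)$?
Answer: $158$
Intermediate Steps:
$Q{\left(z \right)} = 32$ ($Q{\left(z \right)} = 4 \cdot 8 = 32$)
$X{\left(K \right)} = 1$
$h{\left(S,F \right)} = \frac{F \left(-5 + F\right)}{-4 + S}$ ($h{\left(S,F \right)} = \frac{F - 5}{S - 4} F = \frac{-5 + F}{-4 + S} F = \frac{F \left(-5 + F\right)}{-4 + S}$)
$136 - H{\left(23,h{\left(-5,X{\left(3 \right)} \right)} \right)} = 136 - \left(1 - 23\right) = 136 - -22 = 136 + 22 = 158$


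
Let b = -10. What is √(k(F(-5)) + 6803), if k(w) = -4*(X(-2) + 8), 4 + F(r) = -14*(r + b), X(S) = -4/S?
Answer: √6763 ≈ 82.237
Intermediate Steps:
F(r) = 136 - 14*r (F(r) = -4 - 14*(r - 10) = -4 - 14*(-10 + r) = -4 + (140 - 14*r) = 136 - 14*r)
k(w) = -40 (k(w) = -4*(-4/(-2) + 8) = -4*(-4*(-½) + 8) = -4*(2 + 8) = -4*10 = -40)
√(k(F(-5)) + 6803) = √(-40 + 6803) = √6763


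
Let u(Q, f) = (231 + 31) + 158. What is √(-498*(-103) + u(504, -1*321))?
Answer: 39*√34 ≈ 227.41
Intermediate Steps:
u(Q, f) = 420 (u(Q, f) = 262 + 158 = 420)
√(-498*(-103) + u(504, -1*321)) = √(-498*(-103) + 420) = √(51294 + 420) = √51714 = 39*√34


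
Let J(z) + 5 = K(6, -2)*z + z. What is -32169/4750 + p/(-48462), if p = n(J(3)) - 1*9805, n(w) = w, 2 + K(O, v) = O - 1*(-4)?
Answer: -126042069/19182875 ≈ -6.5705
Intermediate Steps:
K(O, v) = 2 + O (K(O, v) = -2 + (O - 1*(-4)) = -2 + (O + 4) = -2 + (4 + O) = 2 + O)
J(z) = -5 + 9*z (J(z) = -5 + ((2 + 6)*z + z) = -5 + (8*z + z) = -5 + 9*z)
p = -9783 (p = (-5 + 9*3) - 1*9805 = (-5 + 27) - 9805 = 22 - 9805 = -9783)
-32169/4750 + p/(-48462) = -32169/4750 - 9783/(-48462) = -32169*1/4750 - 9783*(-1/48462) = -32169/4750 + 3261/16154 = -126042069/19182875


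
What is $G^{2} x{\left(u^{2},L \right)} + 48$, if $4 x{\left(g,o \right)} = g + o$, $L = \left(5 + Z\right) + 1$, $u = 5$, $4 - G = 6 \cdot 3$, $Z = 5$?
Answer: $1812$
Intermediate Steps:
$G = -14$ ($G = 4 - 6 \cdot 3 = 4 - 18 = -14$)
$L = 11$ ($L = \left(5 + 5\right) + 1 = 10 + 1 = 11$)
$x{\left(g,o \right)} = \frac{g}{4} + \frac{o}{4}$ ($x{\left(g,o \right)} = \frac{g + o}{4} = \frac{g}{4} + \frac{o}{4}$)
$G^{2} x{\left(u^{2},L \right)} + 48 = \left(-14\right)^{2} \left(\frac{5^{2}}{4} + \frac{1}{4} \cdot 11\right) + 48 = 196 \left(\frac{1}{4} \cdot 25 + \frac{11}{4}\right) + 48 = 196 \left(\frac{25}{4} + \frac{11}{4}\right) + 48 = 196 \cdot 9 + 48 = 1764 + 48 = 1812$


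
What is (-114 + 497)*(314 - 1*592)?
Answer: -106474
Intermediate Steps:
(-114 + 497)*(314 - 1*592) = 383*(314 - 592) = 383*(-278) = -106474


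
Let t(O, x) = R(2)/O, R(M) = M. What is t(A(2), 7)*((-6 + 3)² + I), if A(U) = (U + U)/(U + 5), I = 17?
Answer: 91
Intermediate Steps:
A(U) = 2*U/(5 + U) (A(U) = (2*U)/(5 + U) = 2*U/(5 + U))
t(O, x) = 2/O
t(A(2), 7)*((-6 + 3)² + I) = (2/((2*2/(5 + 2))))*((-6 + 3)² + 17) = (2/((2*2/7)))*((-3)² + 17) = (2/((2*2*(⅐))))*(9 + 17) = (2/(4/7))*26 = (2*(7/4))*26 = (7/2)*26 = 91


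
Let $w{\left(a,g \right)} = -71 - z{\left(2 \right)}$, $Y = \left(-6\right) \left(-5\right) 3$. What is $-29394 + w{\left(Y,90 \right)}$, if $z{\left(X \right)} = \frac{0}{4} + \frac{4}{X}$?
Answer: $-29467$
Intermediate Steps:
$Y = 90$ ($Y = 30 \cdot 3 = 90$)
$z{\left(X \right)} = \frac{4}{X}$ ($z{\left(X \right)} = 0 \cdot \frac{1}{4} + \frac{4}{X} = 0 + \frac{4}{X} = \frac{4}{X}$)
$w{\left(a,g \right)} = -73$ ($w{\left(a,g \right)} = -71 - \frac{4}{2} = -71 - 4 \cdot \frac{1}{2} = -71 - 2 = -73$)
$-29394 + w{\left(Y,90 \right)} = -29394 - 73 = -29467$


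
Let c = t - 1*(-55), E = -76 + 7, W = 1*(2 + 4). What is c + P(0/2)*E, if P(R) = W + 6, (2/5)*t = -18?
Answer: -818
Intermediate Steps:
t = -45 (t = (5/2)*(-18) = -45)
W = 6 (W = 1*6 = 6)
E = -69
c = 10 (c = -45 - 1*(-55) = -45 + 55 = 10)
P(R) = 12 (P(R) = 6 + 6 = 12)
c + P(0/2)*E = 10 + 12*(-69) = 10 - 828 = -818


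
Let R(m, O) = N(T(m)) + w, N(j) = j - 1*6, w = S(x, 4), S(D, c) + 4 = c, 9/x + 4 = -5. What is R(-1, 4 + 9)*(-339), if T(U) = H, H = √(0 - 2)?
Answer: 2034 - 339*I*√2 ≈ 2034.0 - 479.42*I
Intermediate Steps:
x = -1 (x = 9/(-4 - 5) = 9/(-9) = 9*(-⅑) = -1)
S(D, c) = -4 + c
w = 0 (w = -4 + 4 = 0)
H = I*√2 (H = √(-2) = I*√2 ≈ 1.4142*I)
T(U) = I*√2
N(j) = -6 + j (N(j) = j - 6 = -6 + j)
R(m, O) = -6 + I*√2 (R(m, O) = (-6 + I*√2) + 0 = -6 + I*√2)
R(-1, 4 + 9)*(-339) = (-6 + I*√2)*(-339) = 2034 - 339*I*√2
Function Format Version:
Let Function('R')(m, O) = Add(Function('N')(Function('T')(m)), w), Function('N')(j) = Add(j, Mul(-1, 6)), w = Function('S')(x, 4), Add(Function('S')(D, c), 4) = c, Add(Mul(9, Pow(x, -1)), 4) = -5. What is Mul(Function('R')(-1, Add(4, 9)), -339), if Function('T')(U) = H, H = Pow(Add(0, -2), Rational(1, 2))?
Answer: Add(2034, Mul(-339, I, Pow(2, Rational(1, 2)))) ≈ Add(2034.0, Mul(-479.42, I))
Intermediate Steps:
x = -1 (x = Mul(9, Pow(Add(-4, -5), -1)) = Mul(9, Pow(-9, -1)) = Mul(9, Rational(-1, 9)) = -1)
Function('S')(D, c) = Add(-4, c)
w = 0 (w = Add(-4, 4) = 0)
H = Mul(I, Pow(2, Rational(1, 2))) (H = Pow(-2, Rational(1, 2)) = Mul(I, Pow(2, Rational(1, 2))) ≈ Mul(1.4142, I))
Function('T')(U) = Mul(I, Pow(2, Rational(1, 2)))
Function('N')(j) = Add(-6, j) (Function('N')(j) = Add(j, -6) = Add(-6, j))
Function('R')(m, O) = Add(-6, Mul(I, Pow(2, Rational(1, 2)))) (Function('R')(m, O) = Add(Add(-6, Mul(I, Pow(2, Rational(1, 2)))), 0) = Add(-6, Mul(I, Pow(2, Rational(1, 2)))))
Mul(Function('R')(-1, Add(4, 9)), -339) = Mul(Add(-6, Mul(I, Pow(2, Rational(1, 2)))), -339) = Add(2034, Mul(-339, I, Pow(2, Rational(1, 2))))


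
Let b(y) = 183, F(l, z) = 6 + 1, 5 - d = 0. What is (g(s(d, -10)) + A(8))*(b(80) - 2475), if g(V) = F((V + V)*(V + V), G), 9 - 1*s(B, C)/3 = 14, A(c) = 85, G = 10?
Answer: -210864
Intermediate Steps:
d = 5 (d = 5 - 1*0 = 5 + 0 = 5)
F(l, z) = 7
s(B, C) = -15 (s(B, C) = 27 - 3*14 = 27 - 42 = -15)
g(V) = 7
(g(s(d, -10)) + A(8))*(b(80) - 2475) = (7 + 85)*(183 - 2475) = 92*(-2292) = -210864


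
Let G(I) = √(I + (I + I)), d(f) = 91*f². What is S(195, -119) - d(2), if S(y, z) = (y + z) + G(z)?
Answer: -288 + I*√357 ≈ -288.0 + 18.894*I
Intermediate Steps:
G(I) = √3*√I (G(I) = √(I + 2*I) = √(3*I) = √3*√I)
S(y, z) = y + z + √3*√z (S(y, z) = (y + z) + √3*√z = y + z + √3*√z)
S(195, -119) - d(2) = (195 - 119 + √3*√(-119)) - 91*2² = (195 - 119 + √3*(I*√119)) - 91*4 = (195 - 119 + I*√357) - 1*364 = (76 + I*√357) - 364 = -288 + I*√357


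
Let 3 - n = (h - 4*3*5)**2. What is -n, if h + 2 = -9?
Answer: 5038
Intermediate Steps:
h = -11 (h = -2 - 9 = -11)
n = -5038 (n = 3 - (-11 - 4*3*5)**2 = 3 - (-11 - 12*5)**2 = 3 - (-11 - 60)**2 = 3 - 1*(-71)**2 = 3 - 1*5041 = 3 - 5041 = -5038)
-n = -1*(-5038) = 5038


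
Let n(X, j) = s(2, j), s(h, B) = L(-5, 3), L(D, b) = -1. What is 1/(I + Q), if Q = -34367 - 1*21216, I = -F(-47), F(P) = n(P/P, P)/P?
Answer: -47/2612402 ≈ -1.7991e-5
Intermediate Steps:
s(h, B) = -1
n(X, j) = -1
F(P) = -1/P
I = -1/47 (I = -(-1)/(-47) = -(-1)*(-1)/47 = -1*1/47 = -1/47 ≈ -0.021277)
Q = -55583 (Q = -34367 - 21216 = -55583)
1/(I + Q) = 1/(-1/47 - 55583) = 1/(-2612402/47) = -47/2612402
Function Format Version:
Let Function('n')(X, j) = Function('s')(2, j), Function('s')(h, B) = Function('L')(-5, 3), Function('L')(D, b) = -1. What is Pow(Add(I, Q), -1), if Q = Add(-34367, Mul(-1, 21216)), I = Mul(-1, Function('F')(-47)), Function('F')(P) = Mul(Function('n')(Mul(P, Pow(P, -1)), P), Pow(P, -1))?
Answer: Rational(-47, 2612402) ≈ -1.7991e-5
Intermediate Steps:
Function('s')(h, B) = -1
Function('n')(X, j) = -1
Function('F')(P) = Mul(-1, Pow(P, -1))
I = Rational(-1, 47) (I = Mul(-1, Mul(-1, Pow(-47, -1))) = Mul(-1, Mul(-1, Rational(-1, 47))) = Mul(-1, Rational(1, 47)) = Rational(-1, 47) ≈ -0.021277)
Q = -55583 (Q = Add(-34367, -21216) = -55583)
Pow(Add(I, Q), -1) = Pow(Add(Rational(-1, 47), -55583), -1) = Pow(Rational(-2612402, 47), -1) = Rational(-47, 2612402)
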